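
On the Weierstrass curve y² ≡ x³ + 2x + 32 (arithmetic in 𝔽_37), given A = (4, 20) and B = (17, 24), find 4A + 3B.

First 4A:
Repeated addition: build up to 4A.
2A: tangent at (4, 20): λ = (3·4² + 2)/(2·20) ≡ 13/3. 3⁻¹ ≡ 25 (mod 37), so λ ≡ 13·25 ≡ 29.
  x = λ² - 4 - 4 = 841 - 8 ≡ 19; y = λ·(4 - 19) - 20 ≡ 26. → (19, 26)
3A: (19, 26) + (4, 20). λ = (20 - 26)/(4 - 19) ≡ 31/22 mod 37. 22⁻¹ ≡ 32 (mod 37) since 22·32 = 704 ≡ 1, so λ ≡ 30.
  x = λ² - 19 - 4 = 900 - 23 ≡ 26; y = λ·(19 - 26) - 26 ≡ 23. → (26, 23)
4A: (26, 23) + (4, 20). λ = (20 - 23)/(4 - 26) ≡ 34/15 mod 37. 15⁻¹ ≡ 5 (mod 37) since 15·5 = 75 ≡ 1, so λ ≡ 22.
  x = λ² - 26 - 4 = 484 - 30 ≡ 10; y = λ·(26 - 10) - 23 ≡ 33. → (10, 33)
4A = (10, 33).
Next 3B:
Repeated addition: build up to 3B.
2B: tangent at (17, 24): λ = (3·17² + 2)/(2·24) ≡ 18/11. 11⁻¹ ≡ 27 (mod 37), so λ ≡ 18·27 ≡ 5.
  x = λ² - 17 - 17 = 25 - 34 ≡ 28; y = λ·(17 - 28) - 24 ≡ 32. → (28, 32)
3B: (28, 32) + (17, 24). λ = (24 - 32)/(17 - 28) ≡ 29/26 mod 37. 26⁻¹ ≡ 10 (mod 37), so λ ≡ 31.
  x = λ² - 28 - 17 = 961 - 45 ≡ 28; y = λ·(28 - 28) - 32 ≡ 5. → (28, 5)
3B = (28, 5).
Finally 4A + 3B:
(10, 33) + (28, 5). λ = (5 - 33)/(28 - 10) ≡ 9/18 mod 37. 18⁻¹ ≡ 35 (mod 37), so λ ≡ 19.
  x = λ² - 10 - 28 = 361 - 38 ≡ 27; y = λ·(10 - 27) - 33 ≡ 14. → (27, 14)

(27, 14)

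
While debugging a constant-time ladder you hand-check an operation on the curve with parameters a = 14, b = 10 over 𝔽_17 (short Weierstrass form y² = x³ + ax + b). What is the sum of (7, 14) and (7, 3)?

The two points share x = 7 and their y-coordinates satisfy 14 + 3 ≡ 0 (mod 17), so they are inverses. Their sum is O.

O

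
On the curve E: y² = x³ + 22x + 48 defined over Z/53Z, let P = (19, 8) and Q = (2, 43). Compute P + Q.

(19, 45)

(19, 8) + (2, 43). λ = (43 - 8)/(2 - 19) ≡ 35/36 mod 53. 36⁻¹ ≡ 28 (mod 53), so λ ≡ 26.
  x = λ² - 19 - 2 = 676 - 21 ≡ 19; y = λ·(19 - 19) - 8 ≡ 45. → (19, 45)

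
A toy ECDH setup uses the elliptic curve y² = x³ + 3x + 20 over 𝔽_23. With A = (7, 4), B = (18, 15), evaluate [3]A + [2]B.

(16, 1)

First 3A:
Repeated addition: build up to 3A.
2A: tangent at (7, 4): λ = (3·7² + 3)/(2·4) ≡ 12/8. 8⁻¹ ≡ 3 (mod 23) since 8·3 = 24 ≡ 1, so λ ≡ 12·3 ≡ 13.
  x = λ² - 7 - 7 = 169 - 14 ≡ 17; y = λ·(7 - 17) - 4 ≡ 4. → (17, 4)
3A: (17, 4) + (7, 4). λ = (4 - 4)/(7 - 17) ≡ 0/13 mod 23. 13⁻¹ ≡ 16 (mod 23), so λ ≡ 0.
  x = λ² - 17 - 7 = 0 - 24 ≡ 22; y = λ·(17 - 22) - 4 ≡ 19. → (22, 19)
3A = (22, 19).
Next 2B:
Repeated addition: build up to 2B.
2B: tangent at (18, 15): λ = (3·18² + 3)/(2·15) ≡ 9/7. 7⁻¹ ≡ 10 (mod 23), so λ ≡ 9·10 ≡ 21.
  x = λ² - 18 - 18 = 441 - 36 ≡ 14; y = λ·(18 - 14) - 15 ≡ 0. → (14, 0)
2B = (14, 0).
Finally 3A + 2B:
(22, 19) + (14, 0). λ = (0 - 19)/(14 - 22) ≡ 4/15 mod 23. 15⁻¹ ≡ 20 (mod 23), so λ ≡ 11.
  x = λ² - 22 - 14 = 121 - 36 ≡ 16; y = λ·(22 - 16) - 19 ≡ 1. → (16, 1)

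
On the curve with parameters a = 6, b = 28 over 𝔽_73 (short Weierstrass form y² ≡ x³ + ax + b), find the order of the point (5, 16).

2P: tangent at (5, 16): λ = (3·5² + 6)/(2·16) ≡ 8/32. 32⁻¹ ≡ 16 (mod 73), so λ ≡ 8·16 ≡ 55.
  x = λ² - 5 - 5 = 3025 - 10 ≡ 22; y = λ·(5 - 22) - 16 ≡ 71. → (22, 71)
3P: (22, 71) + (5, 16). λ = (16 - 71)/(5 - 22) ≡ 18/56 mod 73. 56⁻¹ ≡ 30 (mod 73) since 56·30 = 1680 ≡ 1, so λ ≡ 29.
  x = λ² - 22 - 5 = 841 - 27 ≡ 11; y = λ·(22 - 11) - 71 ≡ 29. → (11, 29)
4P: (11, 29) + (5, 16). λ = (16 - 29)/(5 - 11) ≡ 60/67 mod 73. 67⁻¹ ≡ 12 (mod 73), so λ ≡ 63.
  x = λ² - 11 - 5 = 3969 - 16 ≡ 11; y = λ·(11 - 11) - 29 ≡ 44. → (11, 44)
5P: (11, 44) + (5, 16). λ = (16 - 44)/(5 - 11) ≡ 45/67 mod 73. 67⁻¹ ≡ 12 (mod 73), so λ ≡ 29.
  x = λ² - 11 - 5 = 841 - 16 ≡ 22; y = λ·(11 - 22) - 44 ≡ 2. → (22, 2)
6P: (22, 2) + (5, 16). λ = (16 - 2)/(5 - 22) ≡ 14/56 mod 73. 56⁻¹ ≡ 30 (mod 73), so λ ≡ 55.
  x = λ² - 22 - 5 = 3025 - 27 ≡ 5; y = λ·(22 - 5) - 2 ≡ 57. → (5, 57)
7P: (5, 57) + (5, 16): same x and y₁ ≡ -y₂, so the sum is O.
7P = O, so the order is 7.

7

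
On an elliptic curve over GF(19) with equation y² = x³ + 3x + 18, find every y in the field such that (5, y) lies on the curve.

x³ + 3x + 18 = 158 ≡ 6 (mod 19).
Square roots of 6 mod 19: 5 and 14 (since 5² = 25 ≡ 6).

5, 14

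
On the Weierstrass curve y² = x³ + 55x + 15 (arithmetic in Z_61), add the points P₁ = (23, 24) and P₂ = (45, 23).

(8, 28)

(23, 24) + (45, 23). λ = (23 - 24)/(45 - 23) ≡ 60/22 mod 61. 22⁻¹ ≡ 25 (mod 61) since 22·25 = 550 ≡ 1, so λ ≡ 36.
  x = λ² - 23 - 45 = 1296 - 68 ≡ 8; y = λ·(23 - 8) - 24 ≡ 28. → (8, 28)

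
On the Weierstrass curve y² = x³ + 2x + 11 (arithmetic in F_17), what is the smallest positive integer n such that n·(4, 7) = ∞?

11

2P: tangent at (4, 7): λ = (3·4² + 2)/(2·7) ≡ 16/14. 14⁻¹ ≡ 11 (mod 17) since 14·11 = 154 ≡ 1, so λ ≡ 16·11 ≡ 6.
  x = λ² - 4 - 4 = 36 - 8 ≡ 11; y = λ·(4 - 11) - 7 ≡ 2. → (11, 2)
3P: (11, 2) + (4, 7). λ = (7 - 2)/(4 - 11) ≡ 5/10 mod 17. 10⁻¹ ≡ 12 (mod 17), so λ ≡ 9.
  x = λ² - 11 - 4 = 81 - 15 ≡ 15; y = λ·(11 - 15) - 2 ≡ 13. → (15, 13)
4P: (15, 13) + (4, 7). λ = (7 - 13)/(4 - 15) ≡ 11/6 mod 17. 6⁻¹ ≡ 3 (mod 17), so λ ≡ 16.
  x = λ² - 15 - 4 = 256 - 19 ≡ 16; y = λ·(15 - 16) - 13 ≡ 5. → (16, 5)
5P: (16, 5) + (4, 7). λ = (7 - 5)/(4 - 16) ≡ 2/5 mod 17. 5⁻¹ ≡ 7 (mod 17), so λ ≡ 14.
  x = λ² - 16 - 4 = 196 - 20 ≡ 6; y = λ·(16 - 6) - 5 ≡ 16. → (6, 16)
6P: (6, 16) + (4, 7). λ = (7 - 16)/(4 - 6) ≡ 8/15 mod 17. 15⁻¹ ≡ 8 (mod 17) since 15·8 = 120 ≡ 1, so λ ≡ 13.
  x = λ² - 6 - 4 = 169 - 10 ≡ 6; y = λ·(6 - 6) - 16 ≡ 1. → (6, 1)
7P: (6, 1) + (4, 7). λ = (7 - 1)/(4 - 6) ≡ 6/15 mod 17. 15⁻¹ ≡ 8 (mod 17), so λ ≡ 14.
  x = λ² - 6 - 4 = 196 - 10 ≡ 16; y = λ·(6 - 16) - 1 ≡ 12. → (16, 12)
8P: (16, 12) + (4, 7). λ = (7 - 12)/(4 - 16) ≡ 12/5 mod 17. 5⁻¹ ≡ 7 (mod 17), so λ ≡ 16.
  x = λ² - 16 - 4 = 256 - 20 ≡ 15; y = λ·(16 - 15) - 12 ≡ 4. → (15, 4)
9P: (15, 4) + (4, 7). λ = (7 - 4)/(4 - 15) ≡ 3/6 mod 17. 6⁻¹ ≡ 3 (mod 17) since 6·3 = 18 ≡ 1, so λ ≡ 9.
  x = λ² - 15 - 4 = 81 - 19 ≡ 11; y = λ·(15 - 11) - 4 ≡ 15. → (11, 15)
10P: (11, 15) + (4, 7). λ = (7 - 15)/(4 - 11) ≡ 9/10 mod 17. 10⁻¹ ≡ 12 (mod 17), so λ ≡ 6.
  x = λ² - 11 - 4 = 36 - 15 ≡ 4; y = λ·(11 - 4) - 15 ≡ 10. → (4, 10)
11P: (4, 10) + (4, 7): same x and y₁ ≡ -y₂, so the sum is ∞.
11P = ∞, so the order is 11.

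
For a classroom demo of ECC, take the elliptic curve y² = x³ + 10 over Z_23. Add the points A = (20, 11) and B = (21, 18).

(20, 11) + (21, 18). λ = (18 - 11)/(21 - 20) ≡ 7/1 mod 23. 1⁻¹ ≡ 1 (mod 23), so λ ≡ 7.
  x = λ² - 20 - 21 = 49 - 41 ≡ 8; y = λ·(20 - 8) - 11 ≡ 4. → (8, 4)

(8, 4)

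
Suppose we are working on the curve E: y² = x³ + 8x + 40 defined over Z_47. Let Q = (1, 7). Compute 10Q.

Double-and-add on 10 = (1010)₂. Start with Q = (1, 7) for the leading 1-bit.
double: tangent at (1, 7): λ = (3·1² + 8)/(2·7) ≡ 11/14. 14⁻¹ ≡ 37 (mod 47), so λ ≡ 11·37 ≡ 31.
  x = λ² - 1 - 1 = 961 - 2 ≡ 19; y = λ·(1 - 19) - 7 ≡ 46. → (19, 46)
double: tangent at (19, 46): λ = (3·19² + 8)/(2·46) ≡ 10/45. 45⁻¹ ≡ 23 (mod 47) since 45·23 = 1035 ≡ 1, so λ ≡ 10·23 ≡ 42.
  x = λ² - 19 - 19 = 1764 - 38 ≡ 34; y = λ·(19 - 34) - 46 ≡ 29. → (34, 29)
add Q: (34, 29) + (1, 7). λ = (7 - 29)/(1 - 34) ≡ 25/14 mod 47. 14⁻¹ ≡ 37 (mod 47), so λ ≡ 32.
  x = λ² - 34 - 1 = 1024 - 35 ≡ 2; y = λ·(34 - 2) - 29 ≡ 8. → (2, 8)
double: tangent at (2, 8): λ = (3·2² + 8)/(2·8) ≡ 20/16. 16⁻¹ ≡ 3 (mod 47), so λ ≡ 20·3 ≡ 13.
  x = λ² - 2 - 2 = 169 - 4 ≡ 24; y = λ·(2 - 24) - 8 ≡ 35. → (24, 35)

(24, 35)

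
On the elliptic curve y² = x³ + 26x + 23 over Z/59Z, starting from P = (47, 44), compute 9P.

Repeated addition: build up to 9P.
2P: tangent at (47, 44): λ = (3·47² + 26)/(2·44) ≡ 45/29. 29⁻¹ ≡ 57 (mod 59), so λ ≡ 45·57 ≡ 28.
  x = λ² - 47 - 47 = 784 - 94 ≡ 41; y = λ·(47 - 41) - 44 ≡ 6. → (41, 6)
3P: (41, 6) + (47, 44). λ = (44 - 6)/(47 - 41) ≡ 38/6 mod 59. 6⁻¹ ≡ 10 (mod 59), so λ ≡ 26.
  x = λ² - 41 - 47 = 676 - 88 ≡ 57; y = λ·(41 - 57) - 6 ≡ 50. → (57, 50)
4P: (57, 50) + (47, 44). λ = (44 - 50)/(47 - 57) ≡ 53/49 mod 59. 49⁻¹ ≡ 53 (mod 59) since 49·53 = 2597 ≡ 1, so λ ≡ 36.
  x = λ² - 57 - 47 = 1296 - 104 ≡ 12; y = λ·(57 - 12) - 50 ≡ 36. → (12, 36)
5P: (12, 36) + (47, 44). λ = (44 - 36)/(47 - 12) ≡ 8/35 mod 59. 35⁻¹ ≡ 27 (mod 59), so λ ≡ 39.
  x = λ² - 12 - 47 = 1521 - 59 ≡ 46; y = λ·(12 - 46) - 36 ≡ 54. → (46, 54)
6P: (46, 54) + (47, 44). λ = (44 - 54)/(47 - 46) ≡ 49/1 mod 59. 1⁻¹ ≡ 1 (mod 59) since 1·1 = 1 ≡ 1, so λ ≡ 49.
  x = λ² - 46 - 47 = 2401 - 93 ≡ 7; y = λ·(46 - 7) - 54 ≡ 28. → (7, 28)
7P: (7, 28) + (47, 44). λ = (44 - 28)/(47 - 7) ≡ 16/40 mod 59. 40⁻¹ ≡ 31 (mod 59) since 40·31 = 1240 ≡ 1, so λ ≡ 24.
  x = λ² - 7 - 47 = 576 - 54 ≡ 50; y = λ·(7 - 50) - 28 ≡ 2. → (50, 2)
8P: (50, 2) + (47, 44). λ = (44 - 2)/(47 - 50) ≡ 42/56 mod 59. 56⁻¹ ≡ 39 (mod 59) since 56·39 = 2184 ≡ 1, so λ ≡ 45.
  x = λ² - 50 - 47 = 2025 - 97 ≡ 40; y = λ·(50 - 40) - 2 ≡ 35. → (40, 35)
9P: (40, 35) + (47, 44). λ = (44 - 35)/(47 - 40) ≡ 9/7 mod 59. 7⁻¹ ≡ 17 (mod 59) since 7·17 = 119 ≡ 1, so λ ≡ 35.
  x = λ² - 40 - 47 = 1225 - 87 ≡ 17; y = λ·(40 - 17) - 35 ≡ 3. → (17, 3)

(17, 3)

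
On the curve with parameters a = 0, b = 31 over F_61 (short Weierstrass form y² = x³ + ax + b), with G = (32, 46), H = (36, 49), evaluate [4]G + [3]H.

First 4G:
Repeated addition: build up to 4G.
2G: tangent at (32, 46): λ = (3·32² + 0)/(2·46) ≡ 22/31. 31⁻¹ ≡ 2 (mod 61), so λ ≡ 22·2 ≡ 44.
  x = λ² - 32 - 32 = 1936 - 64 ≡ 42; y = λ·(32 - 42) - 46 ≡ 2. → (42, 2)
3G: (42, 2) + (32, 46). λ = (46 - 2)/(32 - 42) ≡ 44/51 mod 61. 51⁻¹ ≡ 6 (mod 61), so λ ≡ 20.
  x = λ² - 42 - 32 = 400 - 74 ≡ 21; y = λ·(42 - 21) - 2 ≡ 52. → (21, 52)
4G: (21, 52) + (32, 46). λ = (46 - 52)/(32 - 21) ≡ 55/11 mod 61. 11⁻¹ ≡ 50 (mod 61), so λ ≡ 5.
  x = λ² - 21 - 32 = 25 - 53 ≡ 33; y = λ·(21 - 33) - 52 ≡ 10. → (33, 10)
4G = (33, 10).
Next 3H:
Repeated addition: build up to 3H.
2H: tangent at (36, 49): λ = (3·36² + 0)/(2·49) ≡ 45/37. 37⁻¹ ≡ 33 (mod 61) since 37·33 = 1221 ≡ 1, so λ ≡ 45·33 ≡ 21.
  x = λ² - 36 - 36 = 441 - 72 ≡ 3; y = λ·(36 - 3) - 49 ≡ 34. → (3, 34)
3H: (3, 34) + (36, 49). λ = (49 - 34)/(36 - 3) ≡ 15/33 mod 61. 33⁻¹ ≡ 37 (mod 61) since 33·37 = 1221 ≡ 1, so λ ≡ 6.
  x = λ² - 3 - 36 = 36 - 39 ≡ 58; y = λ·(3 - 58) - 34 ≡ 2. → (58, 2)
3H = (58, 2).
Finally 4G + 3H:
(33, 10) + (58, 2). λ = (2 - 10)/(58 - 33) ≡ 53/25 mod 61. 25⁻¹ ≡ 22 (mod 61), so λ ≡ 7.
  x = λ² - 33 - 58 = 49 - 91 ≡ 19; y = λ·(33 - 19) - 10 ≡ 27. → (19, 27)

(19, 27)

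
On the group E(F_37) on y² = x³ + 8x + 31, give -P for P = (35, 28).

-(35, 28) = (35, -28 mod 37) = (35, 9).

(35, 9)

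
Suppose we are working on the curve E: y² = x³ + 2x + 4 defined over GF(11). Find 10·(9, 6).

Write G = (9, 6).
Double-and-add on 10 = (1010)₂. Start with G = (9, 6) for the leading 1-bit.
double: tangent at (9, 6): λ = (3·9² + 2)/(2·6) ≡ 3/1. 1⁻¹ ≡ 1 (mod 11) since 1·1 = 1 ≡ 1, so λ ≡ 3·1 ≡ 3.
  x = λ² - 9 - 9 = 9 - 18 ≡ 2; y = λ·(9 - 2) - 6 ≡ 4. → (2, 4)
double: tangent at (2, 4): λ = (3·2² + 2)/(2·4) ≡ 3/8. 8⁻¹ ≡ 7 (mod 11), so λ ≡ 3·7 ≡ 10.
  x = λ² - 2 - 2 = 100 - 4 ≡ 8; y = λ·(2 - 8) - 4 ≡ 2. → (8, 2)
add G: (8, 2) + (9, 6). λ = (6 - 2)/(9 - 8) ≡ 4/1 mod 11. 1⁻¹ ≡ 1 (mod 11), so λ ≡ 4.
  x = λ² - 8 - 9 = 16 - 17 ≡ 10; y = λ·(8 - 10) - 2 ≡ 1. → (10, 1)
double: tangent at (10, 1): λ = (3·10² + 2)/(2·1) ≡ 5/2. 2⁻¹ ≡ 6 (mod 11), so λ ≡ 5·6 ≡ 8.
  x = λ² - 10 - 10 = 64 - 20 ≡ 0; y = λ·(10 - 0) - 1 ≡ 2. → (0, 2)

(0, 2)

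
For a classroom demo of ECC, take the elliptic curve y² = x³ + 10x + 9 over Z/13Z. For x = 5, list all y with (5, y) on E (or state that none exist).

none

x³ + 10x + 9 = 184 ≡ 2 (mod 13).
2 is a non-residue mod 13; no y exists.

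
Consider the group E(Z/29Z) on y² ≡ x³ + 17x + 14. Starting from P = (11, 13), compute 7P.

(24, 6)

Double-and-add on 7 = (111)₂. Start with P = (11, 13) for the leading 1-bit.
double: tangent at (11, 13): λ = (3·11² + 17)/(2·13) ≡ 3/26. 26⁻¹ ≡ 19 (mod 29), so λ ≡ 3·19 ≡ 28.
  x = λ² - 11 - 11 = 784 - 22 ≡ 8; y = λ·(11 - 8) - 13 ≡ 13. → (8, 13)
add P: (8, 13) + (11, 13). λ = (13 - 13)/(11 - 8) ≡ 0/3 mod 29. 3⁻¹ ≡ 10 (mod 29) since 3·10 = 30 ≡ 1, so λ ≡ 0.
  x = λ² - 8 - 11 = 0 - 19 ≡ 10; y = λ·(8 - 10) - 13 ≡ 16. → (10, 16)
double: tangent at (10, 16): λ = (3·10² + 17)/(2·16) ≡ 27/3. 3⁻¹ ≡ 10 (mod 29) since 3·10 = 30 ≡ 1, so λ ≡ 27·10 ≡ 9.
  x = λ² - 10 - 10 = 81 - 20 ≡ 3; y = λ·(10 - 3) - 16 ≡ 18. → (3, 18)
add P: (3, 18) + (11, 13). λ = (13 - 18)/(11 - 3) ≡ 24/8 mod 29. 8⁻¹ ≡ 11 (mod 29), so λ ≡ 3.
  x = λ² - 3 - 11 = 9 - 14 ≡ 24; y = λ·(3 - 24) - 18 ≡ 6. → (24, 6)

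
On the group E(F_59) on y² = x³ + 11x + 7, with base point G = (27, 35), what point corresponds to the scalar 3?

(27, 24)

Repeated addition: build up to 3G.
2G: tangent at (27, 35): λ = (3·27² + 11)/(2·35) ≡ 15/11. 11⁻¹ ≡ 43 (mod 59) since 11·43 = 473 ≡ 1, so λ ≡ 15·43 ≡ 55.
  x = λ² - 27 - 27 = 3025 - 54 ≡ 21; y = λ·(27 - 21) - 35 ≡ 0. → (21, 0)
3G: (21, 0) + (27, 35). λ = (35 - 0)/(27 - 21) ≡ 35/6 mod 59. 6⁻¹ ≡ 10 (mod 59), so λ ≡ 55.
  x = λ² - 21 - 27 = 3025 - 48 ≡ 27; y = λ·(21 - 27) - 0 ≡ 24. → (27, 24)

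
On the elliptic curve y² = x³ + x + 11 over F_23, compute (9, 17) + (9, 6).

The two points share x = 9 and their y-coordinates satisfy 17 + 6 ≡ 0 (mod 23), so they are inverses. Their sum is O.

O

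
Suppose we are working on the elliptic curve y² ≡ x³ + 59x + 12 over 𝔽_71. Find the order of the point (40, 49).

8

2P: tangent at (40, 49): λ = (3·40² + 59)/(2·49) ≡ 31/27. 27⁻¹ ≡ 50 (mod 71) since 27·50 = 1350 ≡ 1, so λ ≡ 31·50 ≡ 59.
  x = λ² - 40 - 40 = 3481 - 80 ≡ 64; y = λ·(40 - 64) - 49 ≡ 26. → (64, 26)
3P: (64, 26) + (40, 49). λ = (49 - 26)/(40 - 64) ≡ 23/47 mod 71. 47⁻¹ ≡ 68 (mod 71), so λ ≡ 2.
  x = λ² - 64 - 40 = 4 - 104 ≡ 42; y = λ·(64 - 42) - 26 ≡ 18. → (42, 18)
4P: (42, 18) + (40, 49). λ = (49 - 18)/(40 - 42) ≡ 31/69 mod 71. 69⁻¹ ≡ 35 (mod 71) since 69·35 = 2415 ≡ 1, so λ ≡ 20.
  x = λ² - 42 - 40 = 400 - 82 ≡ 34; y = λ·(42 - 34) - 18 ≡ 0. → (34, 0)
5P: (34, 0) + (40, 49). λ = (49 - 0)/(40 - 34) ≡ 49/6 mod 71. 6⁻¹ ≡ 12 (mod 71) since 6·12 = 72 ≡ 1, so λ ≡ 20.
  x = λ² - 34 - 40 = 400 - 74 ≡ 42; y = λ·(34 - 42) - 0 ≡ 53. → (42, 53)
6P: (42, 53) + (40, 49). λ = (49 - 53)/(40 - 42) ≡ 67/69 mod 71. 69⁻¹ ≡ 35 (mod 71), so λ ≡ 2.
  x = λ² - 42 - 40 = 4 - 82 ≡ 64; y = λ·(42 - 64) - 53 ≡ 45. → (64, 45)
7P: (64, 45) + (40, 49). λ = (49 - 45)/(40 - 64) ≡ 4/47 mod 71. 47⁻¹ ≡ 68 (mod 71), so λ ≡ 59.
  x = λ² - 64 - 40 = 3481 - 104 ≡ 40; y = λ·(64 - 40) - 45 ≡ 22. → (40, 22)
8P: (40, 22) + (40, 49): same x and y₁ ≡ -y₂, so the sum is O.
8P = O, so the order is 8.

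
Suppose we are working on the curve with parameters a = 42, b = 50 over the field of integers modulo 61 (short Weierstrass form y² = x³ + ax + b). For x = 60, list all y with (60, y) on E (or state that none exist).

none

x³ + 42x + 50 = 218570 ≡ 7 (mod 61).
7 is a non-residue mod 61; no y exists.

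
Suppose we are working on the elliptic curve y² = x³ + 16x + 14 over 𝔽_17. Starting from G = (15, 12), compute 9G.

(15, 5)

Double-and-add on 9 = (1001)₂. Start with G = (15, 12) for the leading 1-bit.
double: tangent at (15, 12): λ = (3·15² + 16)/(2·12) ≡ 11/7. 7⁻¹ ≡ 5 (mod 17), so λ ≡ 11·5 ≡ 4.
  x = λ² - 15 - 15 = 16 - 30 ≡ 3; y = λ·(15 - 3) - 12 ≡ 2. → (3, 2)
double: tangent at (3, 2): λ = (3·3² + 16)/(2·2) ≡ 9/4. 4⁻¹ ≡ 13 (mod 17), so λ ≡ 9·13 ≡ 15.
  x = λ² - 3 - 3 = 225 - 6 ≡ 15; y = λ·(3 - 15) - 2 ≡ 5. → (15, 5)
double: tangent at (15, 5): λ = (3·15² + 16)/(2·5) ≡ 11/10. 10⁻¹ ≡ 12 (mod 17), so λ ≡ 11·12 ≡ 13.
  x = λ² - 15 - 15 = 169 - 30 ≡ 3; y = λ·(15 - 3) - 5 ≡ 15. → (3, 15)
add G: (3, 15) + (15, 12). λ = (12 - 15)/(15 - 3) ≡ 14/12 mod 17. 12⁻¹ ≡ 10 (mod 17) since 12·10 = 120 ≡ 1, so λ ≡ 4.
  x = λ² - 3 - 15 = 16 - 18 ≡ 15; y = λ·(3 - 15) - 15 ≡ 5. → (15, 5)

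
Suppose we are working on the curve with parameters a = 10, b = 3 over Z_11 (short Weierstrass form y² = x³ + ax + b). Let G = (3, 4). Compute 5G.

(7, 8)

Double-and-add on 5 = (101)₂. Start with G = (3, 4) for the leading 1-bit.
double: tangent at (3, 4): λ = (3·3² + 10)/(2·4) ≡ 4/8. 8⁻¹ ≡ 7 (mod 11), so λ ≡ 4·7 ≡ 6.
  x = λ² - 3 - 3 = 36 - 6 ≡ 8; y = λ·(3 - 8) - 4 ≡ 10. → (8, 10)
double: tangent at (8, 10): λ = (3·8² + 10)/(2·10) ≡ 4/9. 9⁻¹ ≡ 5 (mod 11) since 9·5 = 45 ≡ 1, so λ ≡ 4·5 ≡ 9.
  x = λ² - 8 - 8 = 81 - 16 ≡ 10; y = λ·(8 - 10) - 10 ≡ 5. → (10, 5)
add G: (10, 5) + (3, 4). λ = (4 - 5)/(3 - 10) ≡ 10/4 mod 11. 4⁻¹ ≡ 3 (mod 11), so λ ≡ 8.
  x = λ² - 10 - 3 = 64 - 13 ≡ 7; y = λ·(10 - 7) - 5 ≡ 8. → (7, 8)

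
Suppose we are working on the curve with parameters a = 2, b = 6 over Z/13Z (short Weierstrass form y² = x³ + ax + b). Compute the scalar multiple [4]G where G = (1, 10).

Double-and-add on 4 = (100)₂. Start with G = (1, 10) for the leading 1-bit.
double: tangent at (1, 10): λ = (3·1² + 2)/(2·10) ≡ 5/7. 7⁻¹ ≡ 2 (mod 13) since 7·2 = 14 ≡ 1, so λ ≡ 5·2 ≡ 10.
  x = λ² - 1 - 1 = 100 - 2 ≡ 7; y = λ·(1 - 7) - 10 ≡ 8. → (7, 8)
double: tangent at (7, 8): λ = (3·7² + 2)/(2·8) ≡ 6/3. 3⁻¹ ≡ 9 (mod 13), so λ ≡ 6·9 ≡ 2.
  x = λ² - 7 - 7 = 4 - 14 ≡ 3; y = λ·(7 - 3) - 8 ≡ 0. → (3, 0)

(3, 0)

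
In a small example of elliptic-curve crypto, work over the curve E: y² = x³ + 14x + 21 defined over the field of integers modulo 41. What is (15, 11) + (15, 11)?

(3, 7)

tangent at (15, 11): λ = (3·15² + 14)/(2·11) ≡ 33/22. 22⁻¹ ≡ 28 (mod 41) since 22·28 = 616 ≡ 1, so λ ≡ 33·28 ≡ 22.
  x = λ² - 15 - 15 = 484 - 30 ≡ 3; y = λ·(15 - 3) - 11 ≡ 7. → (3, 7)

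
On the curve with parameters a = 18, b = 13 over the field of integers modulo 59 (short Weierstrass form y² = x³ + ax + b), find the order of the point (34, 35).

7

2P: tangent at (34, 35): λ = (3·34² + 18)/(2·35) ≡ 5/11. 11⁻¹ ≡ 43 (mod 59) since 11·43 = 473 ≡ 1, so λ ≡ 5·43 ≡ 38.
  x = λ² - 34 - 34 = 1444 - 68 ≡ 19; y = λ·(34 - 19) - 35 ≡ 4. → (19, 4)
3P: (19, 4) + (34, 35). λ = (35 - 4)/(34 - 19) ≡ 31/15 mod 59. 15⁻¹ ≡ 4 (mod 59) since 15·4 = 60 ≡ 1, so λ ≡ 6.
  x = λ² - 19 - 34 = 36 - 53 ≡ 42; y = λ·(19 - 42) - 4 ≡ 35. → (42, 35)
4P: (42, 35) + (34, 35). λ = (35 - 35)/(34 - 42) ≡ 0/51 mod 59. 51⁻¹ ≡ 22 (mod 59) since 51·22 = 1122 ≡ 1, so λ ≡ 0.
  x = λ² - 42 - 34 = 0 - 76 ≡ 42; y = λ·(42 - 42) - 35 ≡ 24. → (42, 24)
5P: (42, 24) + (34, 35). λ = (35 - 24)/(34 - 42) ≡ 11/51 mod 59. 51⁻¹ ≡ 22 (mod 59), so λ ≡ 6.
  x = λ² - 42 - 34 = 36 - 76 ≡ 19; y = λ·(42 - 19) - 24 ≡ 55. → (19, 55)
6P: (19, 55) + (34, 35). λ = (35 - 55)/(34 - 19) ≡ 39/15 mod 59. 15⁻¹ ≡ 4 (mod 59) since 15·4 = 60 ≡ 1, so λ ≡ 38.
  x = λ² - 19 - 34 = 1444 - 53 ≡ 34; y = λ·(19 - 34) - 55 ≡ 24. → (34, 24)
7P: (34, 24) + (34, 35): same x and y₁ ≡ -y₂, so the sum is 𝒪.
7P = 𝒪, so the order is 7.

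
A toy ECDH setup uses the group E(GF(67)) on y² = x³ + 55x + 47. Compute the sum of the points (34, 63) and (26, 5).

(47, 27)

(34, 63) + (26, 5). λ = (5 - 63)/(26 - 34) ≡ 9/59 mod 67. 59⁻¹ ≡ 25 (mod 67), so λ ≡ 24.
  x = λ² - 34 - 26 = 576 - 60 ≡ 47; y = λ·(34 - 47) - 63 ≡ 27. → (47, 27)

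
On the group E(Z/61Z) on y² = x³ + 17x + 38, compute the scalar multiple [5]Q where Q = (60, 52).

Double-and-add on 5 = (101)₂. Start with Q = (60, 52) for the leading 1-bit.
double: tangent at (60, 52): λ = (3·60² + 17)/(2·52) ≡ 20/43. 43⁻¹ ≡ 44 (mod 61), so λ ≡ 20·44 ≡ 26.
  x = λ² - 60 - 60 = 676 - 120 ≡ 7; y = λ·(60 - 7) - 52 ≡ 45. → (7, 45)
double: tangent at (7, 45): λ = (3·7² + 17)/(2·45) ≡ 42/29. 29⁻¹ ≡ 40 (mod 61), so λ ≡ 42·40 ≡ 33.
  x = λ² - 7 - 7 = 1089 - 14 ≡ 38; y = λ·(7 - 38) - 45 ≡ 30. → (38, 30)
add Q: (38, 30) + (60, 52). λ = (52 - 30)/(60 - 38) ≡ 22/22 mod 61. 22⁻¹ ≡ 25 (mod 61), so λ ≡ 1.
  x = λ² - 38 - 60 = 1 - 98 ≡ 25; y = λ·(38 - 25) - 30 ≡ 44. → (25, 44)

(25, 44)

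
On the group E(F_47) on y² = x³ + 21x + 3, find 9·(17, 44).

Write P = (17, 44).
Repeated addition: build up to 9P.
2P: tangent at (17, 44): λ = (3·17² + 21)/(2·44) ≡ 42/41. 41⁻¹ ≡ 39 (mod 47), so λ ≡ 42·39 ≡ 40.
  x = λ² - 17 - 17 = 1600 - 34 ≡ 15; y = λ·(17 - 15) - 44 ≡ 36. → (15, 36)
3P: (15, 36) + (17, 44). λ = (44 - 36)/(17 - 15) ≡ 8/2 mod 47. 2⁻¹ ≡ 24 (mod 47) since 2·24 = 48 ≡ 1, so λ ≡ 4.
  x = λ² - 15 - 17 = 16 - 32 ≡ 31; y = λ·(15 - 31) - 36 ≡ 41. → (31, 41)
4P: (31, 41) + (17, 44). λ = (44 - 41)/(17 - 31) ≡ 3/33 mod 47. 33⁻¹ ≡ 10 (mod 47), so λ ≡ 30.
  x = λ² - 31 - 17 = 900 - 48 ≡ 6; y = λ·(31 - 6) - 41 ≡ 4. → (6, 4)
5P: (6, 4) + (17, 44). λ = (44 - 4)/(17 - 6) ≡ 40/11 mod 47. 11⁻¹ ≡ 30 (mod 47), so λ ≡ 25.
  x = λ² - 6 - 17 = 625 - 23 ≡ 38; y = λ·(6 - 38) - 4 ≡ 42. → (38, 42)
6P: (38, 42) + (17, 44). λ = (44 - 42)/(17 - 38) ≡ 2/26 mod 47. 26⁻¹ ≡ 38 (mod 47), so λ ≡ 29.
  x = λ² - 38 - 17 = 841 - 55 ≡ 34; y = λ·(38 - 34) - 42 ≡ 27. → (34, 27)
7P: (34, 27) + (17, 44). λ = (44 - 27)/(17 - 34) ≡ 17/30 mod 47. 30⁻¹ ≡ 11 (mod 47), so λ ≡ 46.
  x = λ² - 34 - 17 = 2116 - 51 ≡ 44; y = λ·(34 - 44) - 27 ≡ 30. → (44, 30)
8P: (44, 30) + (17, 44). λ = (44 - 30)/(17 - 44) ≡ 14/20 mod 47. 20⁻¹ ≡ 40 (mod 47) since 20·40 = 800 ≡ 1, so λ ≡ 43.
  x = λ² - 44 - 17 = 1849 - 61 ≡ 2; y = λ·(44 - 2) - 30 ≡ 37. → (2, 37)
9P: (2, 37) + (17, 44). λ = (44 - 37)/(17 - 2) ≡ 7/15 mod 47. 15⁻¹ ≡ 22 (mod 47), so λ ≡ 13.
  x = λ² - 2 - 17 = 169 - 19 ≡ 9; y = λ·(2 - 9) - 37 ≡ 13. → (9, 13)

(9, 13)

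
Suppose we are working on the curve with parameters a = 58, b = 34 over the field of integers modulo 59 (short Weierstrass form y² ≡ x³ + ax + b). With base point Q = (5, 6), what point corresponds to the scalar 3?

Repeated addition: build up to 3Q.
2Q: tangent at (5, 6): λ = (3·5² + 58)/(2·6) ≡ 15/12. 12⁻¹ ≡ 5 (mod 59), so λ ≡ 15·5 ≡ 16.
  x = λ² - 5 - 5 = 256 - 10 ≡ 10; y = λ·(5 - 10) - 6 ≡ 32. → (10, 32)
3Q: (10, 32) + (5, 6). λ = (6 - 32)/(5 - 10) ≡ 33/54 mod 59. 54⁻¹ ≡ 47 (mod 59) since 54·47 = 2538 ≡ 1, so λ ≡ 17.
  x = λ² - 10 - 5 = 289 - 15 ≡ 38; y = λ·(10 - 38) - 32 ≡ 23. → (38, 23)

(38, 23)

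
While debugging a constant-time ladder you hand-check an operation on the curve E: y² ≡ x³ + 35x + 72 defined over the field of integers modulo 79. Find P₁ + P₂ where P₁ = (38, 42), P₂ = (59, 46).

(38, 42) + (59, 46). λ = (46 - 42)/(59 - 38) ≡ 4/21 mod 79. 21⁻¹ ≡ 64 (mod 79), so λ ≡ 19.
  x = λ² - 38 - 59 = 361 - 97 ≡ 27; y = λ·(38 - 27) - 42 ≡ 9. → (27, 9)

(27, 9)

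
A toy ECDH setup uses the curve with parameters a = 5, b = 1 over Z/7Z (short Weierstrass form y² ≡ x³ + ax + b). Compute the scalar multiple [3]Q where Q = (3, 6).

(1, 0)

Repeated addition: build up to 3Q.
2Q: tangent at (3, 6): λ = (3·3² + 5)/(2·6) ≡ 4/5. 5⁻¹ ≡ 3 (mod 7), so λ ≡ 4·3 ≡ 5.
  x = λ² - 3 - 3 = 25 - 6 ≡ 5; y = λ·(3 - 5) - 6 ≡ 5. → (5, 5)
3Q: (5, 5) + (3, 6). λ = (6 - 5)/(3 - 5) ≡ 1/5 mod 7. 5⁻¹ ≡ 3 (mod 7), so λ ≡ 3.
  x = λ² - 5 - 3 = 9 - 8 ≡ 1; y = λ·(5 - 1) - 5 ≡ 0. → (1, 0)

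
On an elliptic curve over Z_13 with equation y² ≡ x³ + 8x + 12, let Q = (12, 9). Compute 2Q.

tangent at (12, 9): λ = (3·12² + 8)/(2·9) ≡ 11/5. 5⁻¹ ≡ 8 (mod 13) since 5·8 = 40 ≡ 1, so λ ≡ 11·8 ≡ 10.
  x = λ² - 12 - 12 = 100 - 24 ≡ 11; y = λ·(12 - 11) - 9 ≡ 1. → (11, 1)

(11, 1)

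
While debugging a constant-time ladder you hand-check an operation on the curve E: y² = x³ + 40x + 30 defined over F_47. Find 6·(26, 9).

(3, 6)

Write Q = (26, 9).
Repeated addition: build up to 6Q.
2Q: tangent at (26, 9): λ = (3·26² + 40)/(2·9) ≡ 0/18. 18⁻¹ ≡ 34 (mod 47) since 18·34 = 612 ≡ 1, so λ ≡ 0·34 ≡ 0.
  x = λ² - 26 - 26 = 0 - 52 ≡ 42; y = λ·(26 - 42) - 9 ≡ 38. → (42, 38)
3Q: (42, 38) + (26, 9). λ = (9 - 38)/(26 - 42) ≡ 18/31 mod 47. 31⁻¹ ≡ 44 (mod 47), so λ ≡ 40.
  x = λ² - 42 - 26 = 1600 - 68 ≡ 28; y = λ·(42 - 28) - 38 ≡ 5. → (28, 5)
4Q: (28, 5) + (26, 9). λ = (9 - 5)/(26 - 28) ≡ 4/45 mod 47. 45⁻¹ ≡ 23 (mod 47) since 45·23 = 1035 ≡ 1, so λ ≡ 45.
  x = λ² - 28 - 26 = 2025 - 54 ≡ 44; y = λ·(28 - 44) - 5 ≡ 27. → (44, 27)
5Q: (44, 27) + (26, 9). λ = (9 - 27)/(26 - 44) ≡ 29/29 mod 47. 29⁻¹ ≡ 13 (mod 47), so λ ≡ 1.
  x = λ² - 44 - 26 = 1 - 70 ≡ 25; y = λ·(44 - 25) - 27 ≡ 39. → (25, 39)
6Q: (25, 39) + (26, 9). λ = (9 - 39)/(26 - 25) ≡ 17/1 mod 47. 1⁻¹ ≡ 1 (mod 47), so λ ≡ 17.
  x = λ² - 25 - 26 = 289 - 51 ≡ 3; y = λ·(25 - 3) - 39 ≡ 6. → (3, 6)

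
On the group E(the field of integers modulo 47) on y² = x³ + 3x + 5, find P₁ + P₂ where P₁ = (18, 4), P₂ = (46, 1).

(20, 13)

(18, 4) + (46, 1). λ = (1 - 4)/(46 - 18) ≡ 44/28 mod 47. 28⁻¹ ≡ 42 (mod 47) since 28·42 = 1176 ≡ 1, so λ ≡ 15.
  x = λ² - 18 - 46 = 225 - 64 ≡ 20; y = λ·(18 - 20) - 4 ≡ 13. → (20, 13)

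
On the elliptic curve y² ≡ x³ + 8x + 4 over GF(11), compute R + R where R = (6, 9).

(4, 10)

tangent at (6, 9): λ = (3·6² + 8)/(2·9) ≡ 6/7. 7⁻¹ ≡ 8 (mod 11), so λ ≡ 6·8 ≡ 4.
  x = λ² - 6 - 6 = 16 - 12 ≡ 4; y = λ·(6 - 4) - 9 ≡ 10. → (4, 10)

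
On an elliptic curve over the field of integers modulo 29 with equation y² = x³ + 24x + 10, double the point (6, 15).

(12, 5)

tangent at (6, 15): λ = (3·6² + 24)/(2·15) ≡ 16/1. 1⁻¹ ≡ 1 (mod 29), so λ ≡ 16·1 ≡ 16.
  x = λ² - 6 - 6 = 256 - 12 ≡ 12; y = λ·(6 - 12) - 15 ≡ 5. → (12, 5)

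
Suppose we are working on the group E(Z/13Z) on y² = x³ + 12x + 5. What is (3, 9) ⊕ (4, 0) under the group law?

(3, 9) + (4, 0). λ = (0 - 9)/(4 - 3) ≡ 4/1 mod 13. 1⁻¹ ≡ 1 (mod 13), so λ ≡ 4.
  x = λ² - 3 - 4 = 16 - 7 ≡ 9; y = λ·(3 - 9) - 9 ≡ 6. → (9, 6)

(9, 6)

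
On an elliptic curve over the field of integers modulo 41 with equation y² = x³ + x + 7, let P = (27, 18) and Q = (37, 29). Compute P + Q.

(27, 18) + (37, 29). λ = (29 - 18)/(37 - 27) ≡ 11/10 mod 41. 10⁻¹ ≡ 37 (mod 41), so λ ≡ 38.
  x = λ² - 27 - 37 = 1444 - 64 ≡ 27; y = λ·(27 - 27) - 18 ≡ 23. → (27, 23)

(27, 23)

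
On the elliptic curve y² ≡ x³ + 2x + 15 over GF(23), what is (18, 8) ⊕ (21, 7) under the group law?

(18, 8) + (21, 7). λ = (7 - 8)/(21 - 18) ≡ 22/3 mod 23. 3⁻¹ ≡ 8 (mod 23), so λ ≡ 15.
  x = λ² - 18 - 21 = 225 - 39 ≡ 2; y = λ·(18 - 2) - 8 ≡ 2. → (2, 2)

(2, 2)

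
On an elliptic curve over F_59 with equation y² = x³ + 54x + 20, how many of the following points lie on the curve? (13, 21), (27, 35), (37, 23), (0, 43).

(13, 21): 21² ≡ 28, rhs ≡ 28 → on.
(27, 35): 35² ≡ 45, rhs ≡ 39 → off.
(37, 23): 23² ≡ 57, rhs ≡ 43 → off.
(0, 43): 43² ≡ 20, rhs ≡ 20 → on.

2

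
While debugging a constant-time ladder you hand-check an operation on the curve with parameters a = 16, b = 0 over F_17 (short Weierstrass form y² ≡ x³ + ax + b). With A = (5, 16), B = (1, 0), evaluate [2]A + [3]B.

First 2A:
Repeated addition: build up to 2A.
2A: tangent at (5, 16): λ = (3·5² + 16)/(2·16) ≡ 6/15. 15⁻¹ ≡ 8 (mod 17) since 15·8 = 120 ≡ 1, so λ ≡ 6·8 ≡ 14.
  x = λ² - 5 - 5 = 196 - 10 ≡ 16; y = λ·(5 - 16) - 16 ≡ 0. → (16, 0)
2A = (16, 0).
Next 3B:
Repeated addition: build up to 3B.
2B: (1, 0) + (1, 0): same x and y₁ ≡ -y₂, so the sum is the point at infinity.
3B: the point at infinity + (1, 0) = (1, 0) (identity).
3B = (1, 0).
Finally 2A + 3B:
(16, 0) + (1, 0). λ = (0 - 0)/(1 - 16) ≡ 0/2 mod 17. 2⁻¹ ≡ 9 (mod 17) since 2·9 = 18 ≡ 1, so λ ≡ 0.
  x = λ² - 16 - 1 = 0 - 17 ≡ 0; y = λ·(16 - 0) - 0 ≡ 0. → (0, 0)

(0, 0)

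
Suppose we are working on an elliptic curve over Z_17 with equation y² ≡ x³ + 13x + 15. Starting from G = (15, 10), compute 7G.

(13, 16)

Double-and-add on 7 = (111)₂. Start with G = (15, 10) for the leading 1-bit.
double: tangent at (15, 10): λ = (3·15² + 13)/(2·10) ≡ 8/3. 3⁻¹ ≡ 6 (mod 17), so λ ≡ 8·6 ≡ 14.
  x = λ² - 15 - 15 = 196 - 30 ≡ 13; y = λ·(15 - 13) - 10 ≡ 1. → (13, 1)
add G: (13, 1) + (15, 10). λ = (10 - 1)/(15 - 13) ≡ 9/2 mod 17. 2⁻¹ ≡ 9 (mod 17) since 2·9 = 18 ≡ 1, so λ ≡ 13.
  x = λ² - 13 - 15 = 169 - 28 ≡ 5; y = λ·(13 - 5) - 1 ≡ 1. → (5, 1)
double: tangent at (5, 1): λ = (3·5² + 13)/(2·1) ≡ 3/2. 2⁻¹ ≡ 9 (mod 17), so λ ≡ 3·9 ≡ 10.
  x = λ² - 5 - 5 = 100 - 10 ≡ 5; y = λ·(5 - 5) - 1 ≡ 16. → (5, 16)
add G: (5, 16) + (15, 10). λ = (10 - 16)/(15 - 5) ≡ 11/10 mod 17. 10⁻¹ ≡ 12 (mod 17) since 10·12 = 120 ≡ 1, so λ ≡ 13.
  x = λ² - 5 - 15 = 169 - 20 ≡ 13; y = λ·(5 - 13) - 16 ≡ 16. → (13, 16)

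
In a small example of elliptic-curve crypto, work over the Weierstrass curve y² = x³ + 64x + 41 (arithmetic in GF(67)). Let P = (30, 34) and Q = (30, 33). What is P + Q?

The two points share x = 30 and their y-coordinates satisfy 34 + 33 ≡ 0 (mod 67), so they are inverses. Their sum is the point at infinity.

O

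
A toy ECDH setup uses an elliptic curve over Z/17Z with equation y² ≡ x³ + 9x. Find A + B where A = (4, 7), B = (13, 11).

(4, 7) + (13, 11). λ = (11 - 7)/(13 - 4) ≡ 4/9 mod 17. 9⁻¹ ≡ 2 (mod 17), so λ ≡ 8.
  x = λ² - 4 - 13 = 64 - 17 ≡ 13; y = λ·(4 - 13) - 7 ≡ 6. → (13, 6)

(13, 6)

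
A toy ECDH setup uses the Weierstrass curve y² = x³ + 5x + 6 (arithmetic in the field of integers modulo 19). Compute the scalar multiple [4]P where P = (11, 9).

Repeated addition: build up to 4P.
2P: tangent at (11, 9): λ = (3·11² + 5)/(2·9) ≡ 7/18. 18⁻¹ ≡ 18 (mod 19), so λ ≡ 7·18 ≡ 12.
  x = λ² - 11 - 11 = 144 - 22 ≡ 8; y = λ·(11 - 8) - 9 ≡ 8. → (8, 8)
3P: (8, 8) + (11, 9). λ = (9 - 8)/(11 - 8) ≡ 1/3 mod 19. 3⁻¹ ≡ 13 (mod 19) since 3·13 = 39 ≡ 1, so λ ≡ 13.
  x = λ² - 8 - 11 = 169 - 19 ≡ 17; y = λ·(8 - 17) - 8 ≡ 8. → (17, 8)
4P: (17, 8) + (11, 9). λ = (9 - 8)/(11 - 17) ≡ 1/13 mod 19. 13⁻¹ ≡ 3 (mod 19), so λ ≡ 3.
  x = λ² - 17 - 11 = 9 - 28 ≡ 0; y = λ·(17 - 0) - 8 ≡ 5. → (0, 5)

(0, 5)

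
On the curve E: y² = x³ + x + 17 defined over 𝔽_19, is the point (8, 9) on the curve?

y² = 9² ≡ 5; x³ + 1x + 17 = 537 ≡ 5 (mod 19). 5 = 5.

yes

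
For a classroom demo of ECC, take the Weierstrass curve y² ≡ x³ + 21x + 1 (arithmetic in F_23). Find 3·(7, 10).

(17, 2)

Write P = (7, 10).
Repeated addition: build up to 3P.
2P: tangent at (7, 10): λ = (3·7² + 21)/(2·10) ≡ 7/20. 20⁻¹ ≡ 15 (mod 23) since 20·15 = 300 ≡ 1, so λ ≡ 7·15 ≡ 13.
  x = λ² - 7 - 7 = 169 - 14 ≡ 17; y = λ·(7 - 17) - 10 ≡ 21. → (17, 21)
3P: (17, 21) + (7, 10). λ = (10 - 21)/(7 - 17) ≡ 12/13 mod 23. 13⁻¹ ≡ 16 (mod 23), so λ ≡ 8.
  x = λ² - 17 - 7 = 64 - 24 ≡ 17; y = λ·(17 - 17) - 21 ≡ 2. → (17, 2)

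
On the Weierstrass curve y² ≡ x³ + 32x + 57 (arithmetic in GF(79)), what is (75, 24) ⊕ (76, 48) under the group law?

(75, 24) + (76, 48). λ = (48 - 24)/(76 - 75) ≡ 24/1 mod 79. 1⁻¹ ≡ 1 (mod 79), so λ ≡ 24.
  x = λ² - 75 - 76 = 576 - 151 ≡ 30; y = λ·(75 - 30) - 24 ≡ 29. → (30, 29)

(30, 29)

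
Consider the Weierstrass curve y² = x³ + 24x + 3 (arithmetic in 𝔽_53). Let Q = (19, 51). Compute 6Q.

(4, 2)

Repeated addition: build up to 6Q.
2Q: tangent at (19, 51): λ = (3·19² + 24)/(2·51) ≡ 47/49. 49⁻¹ ≡ 13 (mod 53), so λ ≡ 47·13 ≡ 28.
  x = λ² - 19 - 19 = 784 - 38 ≡ 4; y = λ·(19 - 4) - 51 ≡ 51. → (4, 51)
3Q: (4, 51) + (19, 51). λ = (51 - 51)/(19 - 4) ≡ 0/15 mod 53. 15⁻¹ ≡ 46 (mod 53), so λ ≡ 0.
  x = λ² - 4 - 19 = 0 - 23 ≡ 30; y = λ·(4 - 30) - 51 ≡ 2. → (30, 2)
4Q: (30, 2) + (19, 51). λ = (51 - 2)/(19 - 30) ≡ 49/42 mod 53. 42⁻¹ ≡ 24 (mod 53), so λ ≡ 10.
  x = λ² - 30 - 19 = 100 - 49 ≡ 51; y = λ·(30 - 51) - 2 ≡ 0. → (51, 0)
5Q: (51, 0) + (19, 51). λ = (51 - 0)/(19 - 51) ≡ 51/21 mod 53. 21⁻¹ ≡ 48 (mod 53), so λ ≡ 10.
  x = λ² - 51 - 19 = 100 - 70 ≡ 30; y = λ·(51 - 30) - 0 ≡ 51. → (30, 51)
6Q: (30, 51) + (19, 51). λ = (51 - 51)/(19 - 30) ≡ 0/42 mod 53. 42⁻¹ ≡ 24 (mod 53) since 42·24 = 1008 ≡ 1, so λ ≡ 0.
  x = λ² - 30 - 19 = 0 - 49 ≡ 4; y = λ·(30 - 4) - 51 ≡ 2. → (4, 2)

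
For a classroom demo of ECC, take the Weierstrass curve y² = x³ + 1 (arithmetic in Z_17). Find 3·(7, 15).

(0, 1)

Write Q = (7, 15).
Repeated addition: build up to 3Q.
2Q: tangent at (7, 15): λ = (3·7² + 0)/(2·15) ≡ 11/13. 13⁻¹ ≡ 4 (mod 17) since 13·4 = 52 ≡ 1, so λ ≡ 11·4 ≡ 10.
  x = λ² - 7 - 7 = 100 - 14 ≡ 1; y = λ·(7 - 1) - 15 ≡ 11. → (1, 11)
3Q: (1, 11) + (7, 15). λ = (15 - 11)/(7 - 1) ≡ 4/6 mod 17. 6⁻¹ ≡ 3 (mod 17) since 6·3 = 18 ≡ 1, so λ ≡ 12.
  x = λ² - 1 - 7 = 144 - 8 ≡ 0; y = λ·(1 - 0) - 11 ≡ 1. → (0, 1)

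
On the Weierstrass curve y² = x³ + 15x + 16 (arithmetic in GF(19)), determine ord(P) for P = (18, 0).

2

2P: (18, 0) + (18, 0): same x and y₁ ≡ -y₂, so the sum is ∞.
2P = ∞, so the order is 2.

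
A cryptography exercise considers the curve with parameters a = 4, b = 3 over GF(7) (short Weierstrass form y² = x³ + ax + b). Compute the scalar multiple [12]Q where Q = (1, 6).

Double-and-add on 12 = (1100)₂. Start with Q = (1, 6) for the leading 1-bit.
double: tangent at (1, 6): λ = (3·1² + 4)/(2·6) ≡ 0/5. 5⁻¹ ≡ 3 (mod 7), so λ ≡ 0·3 ≡ 0.
  x = λ² - 1 - 1 = 0 - 2 ≡ 5; y = λ·(1 - 5) - 6 ≡ 1. → (5, 1)
add Q: (5, 1) + (1, 6). λ = (6 - 1)/(1 - 5) ≡ 5/3 mod 7. 3⁻¹ ≡ 5 (mod 7) since 3·5 = 15 ≡ 1, so λ ≡ 4.
  x = λ² - 5 - 1 = 16 - 6 ≡ 3; y = λ·(5 - 3) - 1 ≡ 0. → (3, 0)
double: (3, 0) + (3, 0): same x and y₁ ≡ -y₂, so the sum is the point at infinity.
double: the point at infinity + the point at infinity = the point at infinity (identity).

O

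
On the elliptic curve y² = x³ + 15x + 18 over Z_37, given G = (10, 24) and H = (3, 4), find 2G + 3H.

(20, 17)

First 2G:
Repeated addition: build up to 2G.
2G: tangent at (10, 24): λ = (3·10² + 15)/(2·24) ≡ 19/11. 11⁻¹ ≡ 27 (mod 37) since 11·27 = 297 ≡ 1, so λ ≡ 19·27 ≡ 32.
  x = λ² - 10 - 10 = 1024 - 20 ≡ 5; y = λ·(10 - 5) - 24 ≡ 25. → (5, 25)
2G = (5, 25).
Next 3H:
Repeated addition: build up to 3H.
2H: tangent at (3, 4): λ = (3·3² + 15)/(2·4) ≡ 5/8. 8⁻¹ ≡ 14 (mod 37) since 8·14 = 112 ≡ 1, so λ ≡ 5·14 ≡ 33.
  x = λ² - 3 - 3 = 1089 - 6 ≡ 10; y = λ·(3 - 10) - 4 ≡ 24. → (10, 24)
3H: (10, 24) + (3, 4). λ = (4 - 24)/(3 - 10) ≡ 17/30 mod 37. 30⁻¹ ≡ 21 (mod 37) since 30·21 = 630 ≡ 1, so λ ≡ 24.
  x = λ² - 10 - 3 = 576 - 13 ≡ 8; y = λ·(10 - 8) - 24 ≡ 24. → (8, 24)
3H = (8, 24).
Finally 2G + 3H:
(5, 25) + (8, 24). λ = (24 - 25)/(8 - 5) ≡ 36/3 mod 37. 3⁻¹ ≡ 25 (mod 37) since 3·25 = 75 ≡ 1, so λ ≡ 12.
  x = λ² - 5 - 8 = 144 - 13 ≡ 20; y = λ·(5 - 20) - 25 ≡ 17. → (20, 17)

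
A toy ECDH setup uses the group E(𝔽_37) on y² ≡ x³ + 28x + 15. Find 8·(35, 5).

(7, 31)

Write P = (35, 5).
Repeated addition: build up to 8P.
2P: tangent at (35, 5): λ = (3·35² + 28)/(2·5) ≡ 3/10. 10⁻¹ ≡ 26 (mod 37) since 10·26 = 260 ≡ 1, so λ ≡ 3·26 ≡ 4.
  x = λ² - 35 - 35 = 16 - 70 ≡ 20; y = λ·(35 - 20) - 5 ≡ 18. → (20, 18)
3P: (20, 18) + (35, 5). λ = (5 - 18)/(35 - 20) ≡ 24/15 mod 37. 15⁻¹ ≡ 5 (mod 37) since 15·5 = 75 ≡ 1, so λ ≡ 9.
  x = λ² - 20 - 35 = 81 - 55 ≡ 26; y = λ·(20 - 26) - 18 ≡ 2. → (26, 2)
4P: (26, 2) + (35, 5). λ = (5 - 2)/(35 - 26) ≡ 3/9 mod 37. 9⁻¹ ≡ 33 (mod 37), so λ ≡ 25.
  x = λ² - 26 - 35 = 625 - 61 ≡ 9; y = λ·(26 - 9) - 2 ≡ 16. → (9, 16)
5P: (9, 16) + (35, 5). λ = (5 - 16)/(35 - 9) ≡ 26/26 mod 37. 26⁻¹ ≡ 10 (mod 37) since 26·10 = 260 ≡ 1, so λ ≡ 1.
  x = λ² - 9 - 35 = 1 - 44 ≡ 31; y = λ·(9 - 31) - 16 ≡ 36. → (31, 36)
6P: (31, 36) + (35, 5). λ = (5 - 36)/(35 - 31) ≡ 6/4 mod 37. 4⁻¹ ≡ 28 (mod 37), so λ ≡ 20.
  x = λ² - 31 - 35 = 400 - 66 ≡ 1; y = λ·(31 - 1) - 36 ≡ 9. → (1, 9)
7P: (1, 9) + (35, 5). λ = (5 - 9)/(35 - 1) ≡ 33/34 mod 37. 34⁻¹ ≡ 12 (mod 37), so λ ≡ 26.
  x = λ² - 1 - 35 = 676 - 36 ≡ 11; y = λ·(1 - 11) - 9 ≡ 27. → (11, 27)
8P: (11, 27) + (35, 5). λ = (5 - 27)/(35 - 11) ≡ 15/24 mod 37. 24⁻¹ ≡ 17 (mod 37), so λ ≡ 33.
  x = λ² - 11 - 35 = 1089 - 46 ≡ 7; y = λ·(11 - 7) - 27 ≡ 31. → (7, 31)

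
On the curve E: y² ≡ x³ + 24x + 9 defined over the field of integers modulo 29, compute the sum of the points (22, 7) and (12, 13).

(22, 7) + (12, 13). λ = (13 - 7)/(12 - 22) ≡ 6/19 mod 29. 19⁻¹ ≡ 26 (mod 29) since 19·26 = 494 ≡ 1, so λ ≡ 11.
  x = λ² - 22 - 12 = 121 - 34 ≡ 0; y = λ·(22 - 0) - 7 ≡ 3. → (0, 3)

(0, 3)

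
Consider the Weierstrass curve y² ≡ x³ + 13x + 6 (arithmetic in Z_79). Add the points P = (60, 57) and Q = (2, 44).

(60, 57) + (2, 44). λ = (44 - 57)/(2 - 60) ≡ 66/21 mod 79. 21⁻¹ ≡ 64 (mod 79), so λ ≡ 37.
  x = λ² - 60 - 2 = 1369 - 62 ≡ 43; y = λ·(60 - 43) - 57 ≡ 19. → (43, 19)

(43, 19)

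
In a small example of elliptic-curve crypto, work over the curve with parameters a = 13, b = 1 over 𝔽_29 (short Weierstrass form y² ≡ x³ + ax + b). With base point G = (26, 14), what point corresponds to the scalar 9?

Repeated addition: build up to 9G.
2G: tangent at (26, 14): λ = (3·26² + 13)/(2·14) ≡ 11/28. 28⁻¹ ≡ 28 (mod 29), so λ ≡ 11·28 ≡ 18.
  x = λ² - 26 - 26 = 324 - 52 ≡ 11; y = λ·(26 - 11) - 14 ≡ 24. → (11, 24)
3G: (11, 24) + (26, 14). λ = (14 - 24)/(26 - 11) ≡ 19/15 mod 29. 15⁻¹ ≡ 2 (mod 29), so λ ≡ 9.
  x = λ² - 11 - 26 = 81 - 37 ≡ 15; y = λ·(11 - 15) - 24 ≡ 27. → (15, 27)
4G: (15, 27) + (26, 14). λ = (14 - 27)/(26 - 15) ≡ 16/11 mod 29. 11⁻¹ ≡ 8 (mod 29) since 11·8 = 88 ≡ 1, so λ ≡ 12.
  x = λ² - 15 - 26 = 144 - 41 ≡ 16; y = λ·(15 - 16) - 27 ≡ 19. → (16, 19)
5G: (16, 19) + (26, 14). λ = (14 - 19)/(26 - 16) ≡ 24/10 mod 29. 10⁻¹ ≡ 3 (mod 29), so λ ≡ 14.
  x = λ² - 16 - 26 = 196 - 42 ≡ 9; y = λ·(16 - 9) - 19 ≡ 21. → (9, 21)
6G: (9, 21) + (26, 14). λ = (14 - 21)/(26 - 9) ≡ 22/17 mod 29. 17⁻¹ ≡ 12 (mod 29) since 17·12 = 204 ≡ 1, so λ ≡ 3.
  x = λ² - 9 - 26 = 9 - 35 ≡ 3; y = λ·(9 - 3) - 21 ≡ 26. → (3, 26)
7G: (3, 26) + (26, 14). λ = (14 - 26)/(26 - 3) ≡ 17/23 mod 29. 23⁻¹ ≡ 24 (mod 29) since 23·24 = 552 ≡ 1, so λ ≡ 2.
  x = λ² - 3 - 26 = 4 - 29 ≡ 4; y = λ·(3 - 4) - 26 ≡ 1. → (4, 1)
8G: (4, 1) + (26, 14). λ = (14 - 1)/(26 - 4) ≡ 13/22 mod 29. 22⁻¹ ≡ 4 (mod 29), so λ ≡ 23.
  x = λ² - 4 - 26 = 529 - 30 ≡ 6; y = λ·(4 - 6) - 1 ≡ 11. → (6, 11)
9G: (6, 11) + (26, 14). λ = (14 - 11)/(26 - 6) ≡ 3/20 mod 29. 20⁻¹ ≡ 16 (mod 29), so λ ≡ 19.
  x = λ² - 6 - 26 = 361 - 32 ≡ 10; y = λ·(6 - 10) - 11 ≡ 0. → (10, 0)

(10, 0)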